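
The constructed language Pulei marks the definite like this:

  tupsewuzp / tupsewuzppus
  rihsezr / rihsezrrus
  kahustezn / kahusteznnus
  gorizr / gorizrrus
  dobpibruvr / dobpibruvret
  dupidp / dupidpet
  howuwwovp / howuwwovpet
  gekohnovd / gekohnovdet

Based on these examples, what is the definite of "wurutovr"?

wurutovret

rihsezr and dobpibruvr both end in -r yet inflect differently (rihsezrrus, dobpibruvret), so the final letter is not what conditions the rule; the second-to-last letter is.
"wurutovr" has second-to-last letter 'v'. The stems whose second-to-last letter is 'v' (dobpibruvr → dobpibruvret, howuwwovp → howuwwovpet, gekohnovd → gekohnovdet) add -et.
The other pattern: stems whose second-to-last letter is 'z' double the final consonant and add -us.
So wurutovr → wurutovret.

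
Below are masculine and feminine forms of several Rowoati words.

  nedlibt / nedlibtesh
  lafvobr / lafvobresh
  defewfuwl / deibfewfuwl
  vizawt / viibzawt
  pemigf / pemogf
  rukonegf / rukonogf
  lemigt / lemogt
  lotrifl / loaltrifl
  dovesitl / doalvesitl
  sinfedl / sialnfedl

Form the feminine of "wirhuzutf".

wialrhuzutf

nedlibt and vizawt both end in -t yet inflect differently (nedlibtesh, viibzawt), so the final letter is not what conditions the rule; the second-to-last letter is.
"wirhuzutf" has second-to-last letter 't'. The one such stem in the data (dovesitl → doalvesitl) inserts -al- after the first vowel (as do lotrifl, sinfedl), so the same rule applies.
So wirhuzutf → wialrhuzutf.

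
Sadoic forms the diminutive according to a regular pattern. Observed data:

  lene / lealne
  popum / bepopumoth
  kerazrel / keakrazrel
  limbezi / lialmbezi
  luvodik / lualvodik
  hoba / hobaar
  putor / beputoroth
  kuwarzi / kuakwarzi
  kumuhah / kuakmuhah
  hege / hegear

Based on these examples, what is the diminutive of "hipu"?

hipuar

limbezi and kuwarzi both end in -i yet inflect differently (lialmbezi, kuakwarzi), so the final letter is not what conditions the rule; the first letter is.
"hipu" begins with h-. The stems beginning with h- (hoba → hobaar, hege → hegear) add -ar.
The other patterns: stems beginning with l- insert -al- after the first vowel; stems beginning with p- add be- … -oth around the stem; stems beginning with k- insert -ak- after the first vowel.
So hipu → hipuar.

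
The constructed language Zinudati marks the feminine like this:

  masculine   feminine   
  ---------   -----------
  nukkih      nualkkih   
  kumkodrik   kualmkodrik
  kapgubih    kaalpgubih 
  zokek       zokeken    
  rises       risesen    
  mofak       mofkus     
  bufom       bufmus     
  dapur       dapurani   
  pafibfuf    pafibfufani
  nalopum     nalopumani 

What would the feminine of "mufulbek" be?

mufulbeken

"mufulbek" has last vowel 'e'. The stems whose last vowel is 'e' (zokek → zokeken, rises → risesen) add -en.
The other patterns: stems whose last vowel is 'i' insert -al- after the first vowel; stems whose last vowel is 'a' or 'o' delete the last vowel and add -us; stems whose last vowel is 'u' add -ani.
So mufulbek → mufulbeken.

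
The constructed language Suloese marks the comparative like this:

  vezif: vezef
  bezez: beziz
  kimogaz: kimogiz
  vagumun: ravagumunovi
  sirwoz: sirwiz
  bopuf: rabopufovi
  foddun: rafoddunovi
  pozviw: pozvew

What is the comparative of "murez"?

muriz

"murez" has last vowel 'e'. The one such stem in the data (bezez → beziz) changes the last vowel to 'i' (as do sirwoz, kimogaz), so the same rule applies.
The other patterns: stems whose last vowel is 'u' add ra- … -ovi around the stem; stems whose last vowel is 'i' change the last vowel to 'e'.
So murez → muriz.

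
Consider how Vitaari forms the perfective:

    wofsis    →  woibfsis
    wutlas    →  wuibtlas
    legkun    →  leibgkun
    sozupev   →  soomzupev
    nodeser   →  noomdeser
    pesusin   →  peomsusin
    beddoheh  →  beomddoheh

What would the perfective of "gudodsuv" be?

legkun and pesusin both end in -n yet inflect differently (leibgkun, peomsusin), so the final letter is not what conditions the rule; the number of vowels is.
"gudodsuv" has 3 vowels. The stems with 3 vowels (sozupev → soomzupev, nodeser → noomdeser, pesusin → peomsusin) insert -om- after the first vowel.
So gudodsuv → guomdodsuv.

guomdodsuv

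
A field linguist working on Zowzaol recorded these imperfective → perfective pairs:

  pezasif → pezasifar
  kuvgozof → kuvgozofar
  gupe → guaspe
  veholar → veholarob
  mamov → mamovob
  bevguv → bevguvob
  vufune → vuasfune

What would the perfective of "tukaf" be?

"tukaf" ends in -f. The stems ending in -f (pezasif → pezasifar, kuvgozof → kuvgozofar) add -ar.
So tukaf → tukafar.

tukafar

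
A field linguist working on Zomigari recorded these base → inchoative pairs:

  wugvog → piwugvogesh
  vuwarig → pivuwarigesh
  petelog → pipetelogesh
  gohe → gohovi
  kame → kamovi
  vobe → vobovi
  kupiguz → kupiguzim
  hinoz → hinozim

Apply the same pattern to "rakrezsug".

pirakrezsugesh

"rakrezsug" ends in -g. The stems ending in -g (wugvog → piwugvogesh, vuwarig → pivuwarigesh, petelog → pipetelogesh) add pi- … -esh around the stem.
The other patterns: stems ending in -e drop the final letter and add -ovi; stems ending in -z add -im.
So rakrezsug → pirakrezsugesh.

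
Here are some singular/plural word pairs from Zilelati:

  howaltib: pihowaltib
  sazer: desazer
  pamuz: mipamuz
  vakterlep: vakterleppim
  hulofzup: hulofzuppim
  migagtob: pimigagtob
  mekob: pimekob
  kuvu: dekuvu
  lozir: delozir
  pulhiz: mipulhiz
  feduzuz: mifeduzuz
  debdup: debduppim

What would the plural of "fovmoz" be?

mifovmoz

"fovmoz" ends in -z. The stems ending in -z (pulhiz → mipulhiz, pamuz → mipamuz, feduzuz → mifeduzuz) add the prefix mi-.
The other patterns: stems ending in -r or -u add the prefix de-; stems ending in -b add the prefix pi-; stems ending in -p double the final consonant and add -im.
So fovmoz → mifovmoz.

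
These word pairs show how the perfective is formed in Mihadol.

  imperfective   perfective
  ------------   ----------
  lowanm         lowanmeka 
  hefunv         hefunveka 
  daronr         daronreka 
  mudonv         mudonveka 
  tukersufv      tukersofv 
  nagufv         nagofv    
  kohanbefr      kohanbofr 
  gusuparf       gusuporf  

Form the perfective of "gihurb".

hefunv and tukersufv both end in -v yet inflect differently (hefunveka, tukersofv), so the final letter is not what conditions the rule; the second-to-last letter is.
"gihurb" has second-to-last letter 'r'. The one such stem in the data (gusuparf → gusuporf) changes the last vowel to 'o' (as do tukersufv, nagufv), so the same rule applies.
The other pattern: stems whose second-to-last letter is 'n' add -eka.
So gihurb → gihorb.

gihorb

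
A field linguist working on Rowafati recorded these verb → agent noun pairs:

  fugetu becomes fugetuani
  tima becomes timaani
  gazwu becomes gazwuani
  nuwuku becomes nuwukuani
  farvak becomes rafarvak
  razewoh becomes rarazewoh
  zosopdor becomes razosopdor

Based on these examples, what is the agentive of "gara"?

garaani

tima and farvak both have last vowel 'a' yet inflect differently (timaani, rafarvak), so the last vowel is not what conditions the rule; whether the stem ends in a vowel or a consonant is.
"gara" ends in a vowel. The stems ending in a vowel (fugetu → fugetuani, tima → timaani, gazwu → gazwuani) add -ani.
So gara → garaani.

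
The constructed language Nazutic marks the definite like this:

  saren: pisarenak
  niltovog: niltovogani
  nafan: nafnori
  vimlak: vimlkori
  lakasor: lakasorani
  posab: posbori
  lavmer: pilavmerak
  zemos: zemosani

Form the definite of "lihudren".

"lihudren" has last vowel 'e'. The stems whose last vowel is 'e' (lavmer → pilavmerak, saren → pisarenak) add pi- … -ak around the stem.
So lihudren → pilihudrenak.

pilihudrenak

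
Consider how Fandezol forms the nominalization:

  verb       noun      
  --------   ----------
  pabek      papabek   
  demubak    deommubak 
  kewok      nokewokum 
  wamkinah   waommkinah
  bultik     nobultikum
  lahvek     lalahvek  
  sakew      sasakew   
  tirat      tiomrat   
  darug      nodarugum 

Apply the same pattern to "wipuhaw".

wiompuhaw

pabek and demubak both end in -k yet inflect differently (papabek, deommubak), so the final letter is not what conditions the rule; the last vowel is.
"wipuhaw" has last vowel 'a'. The stems whose last vowel is 'a' (wamkinah → waommkinah, tirat → tiomrat, demubak → deommubak) insert -om- after the first vowel.
So wipuhaw → wiompuhaw.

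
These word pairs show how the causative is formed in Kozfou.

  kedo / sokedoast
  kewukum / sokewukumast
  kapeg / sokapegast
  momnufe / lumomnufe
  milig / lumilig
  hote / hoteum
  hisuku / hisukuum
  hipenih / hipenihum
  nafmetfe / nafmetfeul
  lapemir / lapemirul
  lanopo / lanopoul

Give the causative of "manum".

lumanum

"manum" begins with m-. The stems beginning with m- (momnufe → lumomnufe, milig → lumilig) add the prefix lu-.
The other patterns: stems beginning with k- add so- … -ast around the stem; stems beginning with h- add -um; stems beginning with l- or n- add -ul.
So manum → lumanum.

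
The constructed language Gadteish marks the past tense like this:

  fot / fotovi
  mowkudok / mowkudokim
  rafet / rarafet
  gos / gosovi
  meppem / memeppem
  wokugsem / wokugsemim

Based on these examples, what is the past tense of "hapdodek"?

hapdodekim

fot and rafet both end in -t yet inflect differently (fotovi, rarafet), so the final letter is not what conditions the rule; the number of vowels is.
"hapdodek" has 3 vowels. The stems with 3 vowels (mowkudok → mowkudokim, wokugsem → wokugsemim) add -im.
The other patterns: stems with 1 vowel add -ovi; stems with 2 vowels repeat the first consonant+vowel as a prefix.
So hapdodek → hapdodekim.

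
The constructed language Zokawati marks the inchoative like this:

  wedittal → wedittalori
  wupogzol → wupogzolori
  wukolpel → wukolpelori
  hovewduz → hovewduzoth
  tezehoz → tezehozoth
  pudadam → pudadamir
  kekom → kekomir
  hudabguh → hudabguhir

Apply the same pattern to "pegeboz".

pegebozoth

"pegeboz" ends in -z. The stems ending in -z (hovewduz → hovewduzoth, tezehoz → tezehozoth) add -oth.
So pegeboz → pegebozoth.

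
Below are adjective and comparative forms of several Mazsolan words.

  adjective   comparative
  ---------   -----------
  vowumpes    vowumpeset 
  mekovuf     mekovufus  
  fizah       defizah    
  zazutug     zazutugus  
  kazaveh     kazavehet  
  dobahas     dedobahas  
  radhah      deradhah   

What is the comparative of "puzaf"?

"puzaf" has last vowel 'a'. The stems whose last vowel is 'a' (fizah → defizah, dobahas → dedobahas, radhah → deradhah) add the prefix de-.
So puzaf → depuzaf.

depuzaf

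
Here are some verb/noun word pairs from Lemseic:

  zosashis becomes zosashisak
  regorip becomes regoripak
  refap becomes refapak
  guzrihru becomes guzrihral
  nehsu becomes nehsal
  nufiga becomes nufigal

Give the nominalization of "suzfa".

"suzfa" ends in a vowel. The stems ending in a vowel (guzrihru → guzrihral, nehsu → nehsal, nufiga → nufigal) drop the final letter and add -al.
So suzfa → suzfal.

suzfal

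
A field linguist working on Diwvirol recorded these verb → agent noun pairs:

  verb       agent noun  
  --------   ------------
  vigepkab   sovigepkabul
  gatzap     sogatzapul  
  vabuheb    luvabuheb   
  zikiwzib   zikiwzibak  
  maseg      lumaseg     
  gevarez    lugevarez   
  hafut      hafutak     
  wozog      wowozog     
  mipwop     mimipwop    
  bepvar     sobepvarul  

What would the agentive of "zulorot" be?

vigepkab and vabuheb both end in -b yet inflect differently (sovigepkabul, luvabuheb), so the final letter is not what conditions the rule; the last vowel is.
"zulorot" has last vowel 'o'. The stems whose last vowel is 'o' (mipwop → mimipwop, wozog → wowozog) repeat the first consonant+vowel as a prefix.
The other patterns: stems whose last vowel is 'a' add so- … -ul around the stem; stems whose last vowel is 'e' add the prefix lu-; stems whose last vowel is 'i' or 'u' add -ak.
So zulorot → zuzulorot.

zuzulorot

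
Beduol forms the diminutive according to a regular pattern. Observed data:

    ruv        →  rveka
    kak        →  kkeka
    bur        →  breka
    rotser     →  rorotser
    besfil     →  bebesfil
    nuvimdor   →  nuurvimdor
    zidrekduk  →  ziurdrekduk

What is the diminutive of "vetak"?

bur and rotser both end in -r yet inflect differently (breka, rorotser), so the final letter is not what conditions the rule; the number of vowels is.
"vetak" has 2 vowels. The stems with 2 vowels (rotser → rorotser, besfil → bebesfil) repeat the first consonant+vowel as a prefix.
So vetak → vevetak.

vevetak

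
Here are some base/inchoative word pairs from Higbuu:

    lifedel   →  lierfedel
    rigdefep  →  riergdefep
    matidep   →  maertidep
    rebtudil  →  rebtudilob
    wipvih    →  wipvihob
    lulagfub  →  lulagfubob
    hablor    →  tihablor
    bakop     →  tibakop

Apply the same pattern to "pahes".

paerhes

lifedel and rebtudil both end in -l yet inflect differently (lierfedel, rebtudilob), so the final letter is not what conditions the rule; the last vowel is.
"pahes" has last vowel 'e'. The stems whose last vowel is 'e' (lifedel → lierfedel, rigdefep → riergdefep, matidep → maertidep) insert -er- after the first vowel.
So pahes → paerhes.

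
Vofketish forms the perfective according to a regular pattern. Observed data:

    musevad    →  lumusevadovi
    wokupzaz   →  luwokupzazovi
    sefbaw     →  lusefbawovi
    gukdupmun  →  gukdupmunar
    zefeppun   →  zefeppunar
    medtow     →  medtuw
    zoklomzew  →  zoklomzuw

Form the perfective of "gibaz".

lugibazovi

sefbaw and medtow both end in -w yet inflect differently (lusefbawovi, medtuw), so the final letter is not what conditions the rule; the last vowel is.
"gibaz" has last vowel 'a'. The stems whose last vowel is 'a' (musevad → lumusevadovi, wokupzaz → luwokupzazovi, sefbaw → lusefbawovi) add lu- … -ovi around the stem.
The other patterns: stems whose last vowel is 'u' add -ar; stems whose last vowel is 'e' or 'o' change the last vowel to 'u'.
So gibaz → lugibazovi.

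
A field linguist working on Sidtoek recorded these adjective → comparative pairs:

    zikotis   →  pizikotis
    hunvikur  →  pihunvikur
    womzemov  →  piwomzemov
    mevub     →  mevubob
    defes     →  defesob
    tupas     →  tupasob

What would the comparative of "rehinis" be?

zikotis and defes both end in -s yet inflect differently (pizikotis, defesob), so the final letter is not what conditions the rule; the number of vowels is.
"rehinis" has 3 vowels. The stems with 3 vowels (zikotis → pizikotis, hunvikur → pihunvikur, womzemov → piwomzemov) add the prefix pi-.
The other pattern: stems with 2 vowels add -ob.
So rehinis → pirehinis.

pirehinis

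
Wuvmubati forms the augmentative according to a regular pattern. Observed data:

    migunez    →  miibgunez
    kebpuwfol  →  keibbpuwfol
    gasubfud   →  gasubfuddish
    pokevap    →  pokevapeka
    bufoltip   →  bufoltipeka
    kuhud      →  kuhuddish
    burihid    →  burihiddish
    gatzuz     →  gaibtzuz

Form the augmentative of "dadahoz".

bufoltip and burihid both have last vowel 'i' yet inflect differently (bufoltipeka, burihiddish), so the last vowel is not what conditions the rule; the final letter is.
"dadahoz" ends in -z. The stems ending in -z (migunez → miibgunez, gatzuz → gaibtzuz) insert -ib- after the first vowel.
The other patterns: stems ending in -p add -eka; stems ending in -d double the final consonant and add -ish.
So dadahoz → daibdahoz.

daibdahoz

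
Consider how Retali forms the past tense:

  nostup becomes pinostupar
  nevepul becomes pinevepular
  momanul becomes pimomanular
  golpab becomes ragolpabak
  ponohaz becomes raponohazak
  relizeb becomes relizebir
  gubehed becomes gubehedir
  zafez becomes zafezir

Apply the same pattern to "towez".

towezir

"towez" has last vowel 'e'. The stems whose last vowel is 'e' (relizeb → relizebir, gubehed → gubehedir, zafez → zafezir) add -ir.
The other patterns: stems whose last vowel is 'u' add pi- … -ar around the stem; stems whose last vowel is 'a' add ra- … -ak around the stem.
So towez → towezir.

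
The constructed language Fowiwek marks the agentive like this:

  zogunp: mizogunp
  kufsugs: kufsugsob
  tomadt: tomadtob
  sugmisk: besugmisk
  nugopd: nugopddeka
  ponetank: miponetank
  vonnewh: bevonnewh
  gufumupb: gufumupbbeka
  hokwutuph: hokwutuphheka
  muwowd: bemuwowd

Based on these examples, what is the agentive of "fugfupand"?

nugopd and muwowd both end in -d yet inflect differently (nugopddeka, bemuwowd), so the final letter is not what conditions the rule; the second-to-last letter is.
"fugfupand" has second-to-last letter 'n'. The stems whose second-to-last letter is 'n' (zogunp → mizogunp, ponetank → miponetank) add the prefix mi-.
The other patterns: stems whose second-to-last letter is 'p' double the final consonant and add -eka; stems whose second-to-last letter is 'd' or 'g' add -ob; stems whose second-to-last letter is 's' or 'w' add the prefix be-.
So fugfupand → mifugfupand.

mifugfupand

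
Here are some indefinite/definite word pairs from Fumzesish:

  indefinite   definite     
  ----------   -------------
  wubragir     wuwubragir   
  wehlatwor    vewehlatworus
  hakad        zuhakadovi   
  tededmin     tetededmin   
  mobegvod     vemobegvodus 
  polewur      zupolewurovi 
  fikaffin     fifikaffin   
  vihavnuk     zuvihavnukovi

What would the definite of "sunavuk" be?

zusunavukovi

wubragir and wehlatwor both end in -r yet inflect differently (wuwubragir, vewehlatworus), so the final letter is not what conditions the rule; the last vowel is.
"sunavuk" has last vowel 'u'. The stems whose last vowel is 'u' (vihavnuk → zuvihavnukovi, polewur → zupolewurovi) add zu- … -ovi around the stem.
So sunavuk → zusunavukovi.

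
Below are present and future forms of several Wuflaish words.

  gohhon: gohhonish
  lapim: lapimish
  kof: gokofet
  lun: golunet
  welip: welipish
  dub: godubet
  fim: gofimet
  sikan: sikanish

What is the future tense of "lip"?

golipet

lapim and fim both end in -m yet inflect differently (lapimish, gofimet), so the final letter is not what conditions the rule; the number of vowels is.
"lip" has 1 vowel. The stems with 1 vowel (kof → gokofet, fim → gofimet, lun → golunet) add go- … -et around the stem.
The other pattern: stems with 2 vowels add -ish.
So lip → golipet.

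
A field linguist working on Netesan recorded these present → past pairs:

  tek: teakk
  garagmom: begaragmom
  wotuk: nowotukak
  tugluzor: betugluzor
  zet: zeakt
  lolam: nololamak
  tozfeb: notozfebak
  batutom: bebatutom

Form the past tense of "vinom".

tek and wotuk both end in -k yet inflect differently (teakk, nowotukak), so the final letter is not what conditions the rule; the number of vowels is.
"vinom" has 2 vowels. The stems with 2 vowels (tozfeb → notozfebak, wotuk → nowotukak, lolam → nololamak) add no- … -ak around the stem.
So vinom → novinomak.

novinomak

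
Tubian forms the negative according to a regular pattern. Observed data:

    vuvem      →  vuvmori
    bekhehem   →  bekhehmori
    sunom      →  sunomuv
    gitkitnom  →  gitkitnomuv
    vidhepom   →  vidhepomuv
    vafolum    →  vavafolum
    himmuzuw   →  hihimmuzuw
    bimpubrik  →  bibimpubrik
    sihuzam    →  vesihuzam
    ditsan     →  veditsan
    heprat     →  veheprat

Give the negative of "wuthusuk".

vuvem and sunom both end in -m yet inflect differently (vuvmori, sunomuv), so the final letter is not what conditions the rule; the last vowel is.
"wuthusuk" has last vowel 'u'. The stems whose last vowel is 'u' (vafolum → vavafolum, himmuzuw → hihimmuzuw) repeat the first consonant+vowel as a prefix.
The other patterns: stems whose last vowel is 'e' delete the last vowel and add -ori; stems whose last vowel is 'o' add -uv; stems whose last vowel is 'a' add the prefix ve-.
So wuthusuk → wuwuthusuk.

wuwuthusuk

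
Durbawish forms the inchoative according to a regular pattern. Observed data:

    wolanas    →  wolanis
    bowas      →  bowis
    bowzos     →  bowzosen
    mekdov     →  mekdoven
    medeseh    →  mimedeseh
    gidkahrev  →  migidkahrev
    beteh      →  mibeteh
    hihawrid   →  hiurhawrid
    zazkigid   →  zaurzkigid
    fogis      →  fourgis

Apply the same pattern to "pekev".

wolanas and bowzos both end in -s yet inflect differently (wolanis, bowzosen), so the final letter is not what conditions the rule; the last vowel is.
"pekev" has last vowel 'e'. The stems whose last vowel is 'e' (medeseh → mimedeseh, gidkahrev → migidkahrev, beteh → mibeteh) add the prefix mi-.
The other patterns: stems whose last vowel is 'a' change the last vowel to 'i'; stems whose last vowel is 'o' add -en; stems whose last vowel is 'i' insert -ur- after the first vowel.
So pekev → mipekev.

mipekev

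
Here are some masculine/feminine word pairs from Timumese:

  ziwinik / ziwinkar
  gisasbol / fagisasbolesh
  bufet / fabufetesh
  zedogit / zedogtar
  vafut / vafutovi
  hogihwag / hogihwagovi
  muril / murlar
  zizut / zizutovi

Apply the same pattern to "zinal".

zinalovi

zedogit and bufet both end in -t yet inflect differently (zedogtar, fabufetesh), so the final letter is not what conditions the rule; the last vowel is.
"zinal" has last vowel 'a'. The one such stem in the data (hogihwag → hogihwagovi) adds -ovi, so the same rule applies.
The other patterns: stems whose last vowel is 'i' delete the last vowel and add -ar; stems whose last vowel is 'e' or 'o' add fa- … -esh around the stem.
So zinal → zinalovi.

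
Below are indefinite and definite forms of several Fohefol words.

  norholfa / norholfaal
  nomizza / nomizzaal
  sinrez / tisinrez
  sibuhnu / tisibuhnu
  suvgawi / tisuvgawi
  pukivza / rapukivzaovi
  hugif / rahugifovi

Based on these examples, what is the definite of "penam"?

norholfa and pukivza both end in -a yet inflect differently (norholfaal, rapukivzaovi), so the final letter is not what conditions the rule; the first letter is.
"penam" begins with p-. The one such stem in the data (pukivza → rapukivzaovi) adds ra- … -ovi around the stem, so the same rule applies.
So penam → rapenamovi.

rapenamovi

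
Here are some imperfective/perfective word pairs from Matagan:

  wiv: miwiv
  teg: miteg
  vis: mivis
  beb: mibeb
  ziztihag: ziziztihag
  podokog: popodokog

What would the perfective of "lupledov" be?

teg and ziztihag both end in -g yet inflect differently (miteg, ziziztihag), so the final letter is not what conditions the rule; the number of vowels is.
"lupledov" has 3 vowels. The stems with 3 vowels (ziztihag → ziziztihag, podokog → popodokog) repeat the first consonant+vowel as a prefix.
The other pattern: stems with 1 vowel add the prefix mi-.
So lupledov → lulupledov.

lulupledov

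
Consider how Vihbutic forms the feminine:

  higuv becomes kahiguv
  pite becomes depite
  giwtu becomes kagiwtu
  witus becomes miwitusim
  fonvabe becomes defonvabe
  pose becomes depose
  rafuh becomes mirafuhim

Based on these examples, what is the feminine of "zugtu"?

higuv and rafuh both have last vowel 'u' yet inflect differently (kahiguv, mirafuhim), so the last vowel is not what conditions the rule; the final letter is.
"zugtu" ends in -u. The one such stem in the data (giwtu → kagiwtu) adds the prefix ka-, so the same rule applies.
So zugtu → kazugtu.

kazugtu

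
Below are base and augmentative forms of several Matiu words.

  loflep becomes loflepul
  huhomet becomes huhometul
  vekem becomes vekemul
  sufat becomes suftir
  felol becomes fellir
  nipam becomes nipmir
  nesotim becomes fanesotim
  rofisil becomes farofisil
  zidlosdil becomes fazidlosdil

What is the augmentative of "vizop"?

huhomet and sufat both end in -t yet inflect differently (huhometul, suftir), so the final letter is not what conditions the rule; the last vowel is.
"vizop" has last vowel 'o'. The one such stem in the data (felol → fellir) deletes the last vowel and adds -ir (as do sufat, nipam), so the same rule applies.
So vizop → vizpir.

vizpir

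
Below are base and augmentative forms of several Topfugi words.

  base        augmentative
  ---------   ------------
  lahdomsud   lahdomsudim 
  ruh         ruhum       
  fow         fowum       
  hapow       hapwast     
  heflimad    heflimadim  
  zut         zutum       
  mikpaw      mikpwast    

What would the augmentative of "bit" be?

bitum

fow and hapow both end in -w yet inflect differently (fowum, hapwast), so the final letter is not what conditions the rule; the number of vowels is.
"bit" has 1 vowel. The stems with 1 vowel (zut → zutum, ruh → ruhum, fow → fowum) add -um.
The other patterns: stems with 2 vowels delete the last vowel and add -ast; stems with 3 vowels add -im.
So bit → bitum.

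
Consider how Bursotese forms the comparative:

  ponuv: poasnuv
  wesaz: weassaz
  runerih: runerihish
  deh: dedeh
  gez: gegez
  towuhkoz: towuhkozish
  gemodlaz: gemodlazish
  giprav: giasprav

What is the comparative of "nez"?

gez and wesaz both end in -z yet inflect differently (gegez, weassaz), so the final letter is not what conditions the rule; the number of vowels is.
"nez" has 1 vowel. The stems with 1 vowel (gez → gegez, deh → dedeh) repeat the first consonant+vowel as a prefix.
The other patterns: stems with 2 vowels insert -as- after the first vowel; stems with 3 vowels add -ish.
So nez → nenez.

nenez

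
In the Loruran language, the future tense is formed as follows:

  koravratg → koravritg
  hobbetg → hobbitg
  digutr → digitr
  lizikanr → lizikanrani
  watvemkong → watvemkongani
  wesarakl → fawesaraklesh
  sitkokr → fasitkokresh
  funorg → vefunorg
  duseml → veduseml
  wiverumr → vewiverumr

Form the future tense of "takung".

takungani

digutr and lizikanr both end in -r yet inflect differently (digitr, lizikanrani), so the final letter is not what conditions the rule; the second-to-last letter is.
"takung" has second-to-last letter 'n'. The stems whose second-to-last letter is 'n' (lizikanr → lizikanrani, watvemkong → watvemkongani) add -ani.
The other patterns: stems whose second-to-last letter is 't' change the last vowel to 'i'; stems whose second-to-last letter is 'k' add fa- … -esh around the stem; stems whose second-to-last letter is 'm' or 'r' add the prefix ve-.
So takung → takungani.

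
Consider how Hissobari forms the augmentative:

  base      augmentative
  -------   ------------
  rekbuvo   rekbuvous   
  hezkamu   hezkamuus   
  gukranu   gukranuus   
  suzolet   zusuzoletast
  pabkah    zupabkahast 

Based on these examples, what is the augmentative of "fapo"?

rekbuvo and suzolet both have 3 vowels yet inflect differently (rekbuvous, zusuzoletast), so the number of vowels is not what conditions the rule; whether the stem ends in a vowel or a consonant is.
"fapo" ends in a vowel. The stems ending in a vowel (rekbuvo → rekbuvous, hezkamu → hezkamuus, gukranu → gukranuus) add -us.
The other pattern: stems ending in a consonant add zu- … -ast around the stem.
So fapo → fapous.

fapous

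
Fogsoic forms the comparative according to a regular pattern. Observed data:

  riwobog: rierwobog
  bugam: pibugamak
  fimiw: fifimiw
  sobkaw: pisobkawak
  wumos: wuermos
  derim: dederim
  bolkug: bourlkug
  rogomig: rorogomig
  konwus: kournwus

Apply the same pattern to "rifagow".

konwus and wumos both end in -s yet inflect differently (kournwus, wuermos), so the final letter is not what conditions the rule; the last vowel is.
"rifagow" has last vowel 'o'. The stems whose last vowel is 'o' (wumos → wuermos, riwobog → rierwobog) insert -er- after the first vowel.
The other patterns: stems whose last vowel is 'a' add pi- … -ak around the stem; stems whose last vowel is 'u' insert -ur- after the first vowel; stems whose last vowel is 'i' repeat the first consonant+vowel as a prefix.
So rifagow → rierfagow.

rierfagow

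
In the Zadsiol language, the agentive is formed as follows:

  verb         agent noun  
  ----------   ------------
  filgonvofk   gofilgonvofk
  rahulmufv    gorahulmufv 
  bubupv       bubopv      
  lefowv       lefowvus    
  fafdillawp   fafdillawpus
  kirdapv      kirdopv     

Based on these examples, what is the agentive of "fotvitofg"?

rahulmufv and lefowv both end in -v yet inflect differently (gorahulmufv, lefowvus), so the final letter is not what conditions the rule; the second-to-last letter is.
"fotvitofg" has second-to-last letter 'f'. The stems whose second-to-last letter is 'f' (filgonvofk → gofilgonvofk, rahulmufv → gorahulmufv) add the prefix go-.
So fotvitofg → gofotvitofg.

gofotvitofg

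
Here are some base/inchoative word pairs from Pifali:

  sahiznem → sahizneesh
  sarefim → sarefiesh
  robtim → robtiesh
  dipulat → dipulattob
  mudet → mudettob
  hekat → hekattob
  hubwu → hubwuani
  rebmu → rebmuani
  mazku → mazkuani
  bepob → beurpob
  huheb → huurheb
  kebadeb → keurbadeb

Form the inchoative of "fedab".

sahiznem and mudet both have last vowel 'e' yet inflect differently (sahizneesh, mudettob), so the last vowel is not what conditions the rule; the final letter is.
"fedab" ends in -b. The stems ending in -b (bepob → beurpob, huheb → huurheb, kebadeb → keurbadeb) insert -ur- after the first vowel.
The other patterns: stems ending in -m drop the final letter and add -esh; stems ending in -t double the final consonant and add -ob; stems ending in -u add -ani.
So fedab → feurdab.

feurdab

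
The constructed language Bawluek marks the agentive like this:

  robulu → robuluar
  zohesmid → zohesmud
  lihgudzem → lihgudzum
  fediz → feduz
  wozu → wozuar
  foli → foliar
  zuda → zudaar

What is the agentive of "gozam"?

zohesmid and foli both have last vowel 'i' yet inflect differently (zohesmud, foliar), so the last vowel is not what conditions the rule; whether the stem ends in a vowel or a consonant is.
"gozam" ends in a consonant. The stems ending in a consonant (zohesmid → zohesmud, fediz → feduz, lihgudzem → lihgudzum) change the last vowel to 'u'.
So gozam → gozum.

gozum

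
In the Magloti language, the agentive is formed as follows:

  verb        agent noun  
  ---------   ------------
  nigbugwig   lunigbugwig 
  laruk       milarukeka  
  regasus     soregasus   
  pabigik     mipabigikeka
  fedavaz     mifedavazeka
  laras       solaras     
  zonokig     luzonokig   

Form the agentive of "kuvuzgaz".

zonokig and pabigik both have last vowel 'i' yet inflect differently (luzonokig, mipabigikeka), so the last vowel is not what conditions the rule; the final letter is.
"kuvuzgaz" ends in -z. The one such stem in the data (fedavaz → mifedavazeka) adds mi- … -eka around the stem, so the same rule applies.
The other patterns: stems ending in -s add the prefix so-; stems ending in -g add the prefix lu-.
So kuvuzgaz → mikuvuzgazeka.

mikuvuzgazeka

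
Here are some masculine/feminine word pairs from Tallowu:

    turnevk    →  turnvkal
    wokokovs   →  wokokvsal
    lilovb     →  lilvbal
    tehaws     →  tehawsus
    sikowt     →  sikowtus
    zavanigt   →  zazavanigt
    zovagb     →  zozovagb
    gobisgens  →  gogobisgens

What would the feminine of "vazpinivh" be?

"vazpinivh" has second-to-last letter 'v'. The stems whose second-to-last letter is 'v' (turnevk → turnvkal, wokokovs → wokokvsal, lilovb → lilvbal) delete the last vowel and add -al.
The other patterns: stems whose second-to-last letter is 'w' add -us; stems whose second-to-last letter is 'g' or 'n' repeat the first consonant+vowel as a prefix.
So vazpinivh → vazpinvhal.

vazpinvhal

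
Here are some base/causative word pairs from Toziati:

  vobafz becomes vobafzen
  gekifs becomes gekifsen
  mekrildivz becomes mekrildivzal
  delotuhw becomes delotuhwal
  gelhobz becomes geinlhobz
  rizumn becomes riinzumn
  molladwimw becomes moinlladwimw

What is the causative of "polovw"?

polovwal

"polovw" has second-to-last letter 'v'. The one such stem in the data (mekrildivz → mekrildivzal) adds -al, so the same rule applies.
The other patterns: stems whose second-to-last letter is 'f' add -en; stems whose second-to-last letter is 'b' or 'm' insert -in- after the first vowel.
So polovw → polovwal.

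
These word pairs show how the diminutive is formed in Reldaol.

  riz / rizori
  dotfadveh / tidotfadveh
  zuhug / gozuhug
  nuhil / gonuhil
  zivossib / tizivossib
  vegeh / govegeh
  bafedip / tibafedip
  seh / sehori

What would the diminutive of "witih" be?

seh and vegeh both end in -h yet inflect differently (sehori, govegeh), so the final letter is not what conditions the rule; the number of vowels is.
"witih" has 2 vowels. The stems with 2 vowels (vegeh → govegeh, nuhil → gonuhil, zuhug → gozuhug) add the prefix go-.
So witih → gowitih.

gowitih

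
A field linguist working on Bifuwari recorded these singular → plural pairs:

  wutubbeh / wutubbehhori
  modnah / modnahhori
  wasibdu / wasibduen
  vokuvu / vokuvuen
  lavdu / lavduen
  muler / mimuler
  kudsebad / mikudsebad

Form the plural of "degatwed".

midegatwed

"degatwed" ends in -d. The one such stem in the data (kudsebad → mikudsebad) adds the prefix mi-, so the same rule applies.
The other patterns: stems ending in -h double the final consonant and add -ori; stems ending in -u add -en.
So degatwed → midegatwed.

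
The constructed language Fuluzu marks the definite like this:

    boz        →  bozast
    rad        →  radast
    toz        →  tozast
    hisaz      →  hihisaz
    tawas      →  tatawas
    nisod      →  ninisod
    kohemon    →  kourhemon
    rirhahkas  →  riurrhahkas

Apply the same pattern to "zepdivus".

zeurpdivus

boz and hisaz both end in -z yet inflect differently (bozast, hihisaz), so the final letter is not what conditions the rule; the number of vowels is.
"zepdivus" has 3 vowels. The stems with 3 vowels (kohemon → kourhemon, rirhahkas → riurrhahkas) insert -ur- after the first vowel.
The other patterns: stems with 1 vowel add -ast; stems with 2 vowels repeat the first consonant+vowel as a prefix.
So zepdivus → zeurpdivus.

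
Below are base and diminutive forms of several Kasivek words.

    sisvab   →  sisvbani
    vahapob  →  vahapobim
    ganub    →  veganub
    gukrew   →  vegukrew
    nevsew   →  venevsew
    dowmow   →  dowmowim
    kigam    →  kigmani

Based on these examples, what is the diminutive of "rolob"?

rolobim

sisvab and vahapob both end in -b yet inflect differently (sisvbani, vahapobim), so the final letter is not what conditions the rule; the last vowel is.
"rolob" has last vowel 'o'. The stems whose last vowel is 'o' (vahapob → vahapobim, dowmow → dowmowim) add -im.
The other patterns: stems whose last vowel is 'a' delete the last vowel and add -ani; stems whose last vowel is 'e' or 'u' add the prefix ve-.
So rolob → rolobim.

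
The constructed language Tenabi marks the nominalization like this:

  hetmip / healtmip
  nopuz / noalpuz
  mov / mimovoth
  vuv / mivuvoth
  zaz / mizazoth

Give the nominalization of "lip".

"lip" has 1 vowel. The stems with 1 vowel (mov → mimovoth, vuv → mivuvoth, zaz → mizazoth) add mi- … -oth around the stem.
So lip → milipoth.

milipoth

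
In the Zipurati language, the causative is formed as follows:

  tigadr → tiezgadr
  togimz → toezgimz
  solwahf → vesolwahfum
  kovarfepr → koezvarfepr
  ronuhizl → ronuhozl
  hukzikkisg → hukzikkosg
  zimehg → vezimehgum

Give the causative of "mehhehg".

vemehhehgum

hukzikkisg and zimehg both end in -g yet inflect differently (hukzikkosg, vezimehgum), so the final letter is not what conditions the rule; the second-to-last letter is.
"mehhehg" has second-to-last letter 'h'. The stems whose second-to-last letter is 'h' (zimehg → vezimehgum, solwahf → vesolwahfum) add ve- … -um around the stem.
So mehhehg → vemehhehgum.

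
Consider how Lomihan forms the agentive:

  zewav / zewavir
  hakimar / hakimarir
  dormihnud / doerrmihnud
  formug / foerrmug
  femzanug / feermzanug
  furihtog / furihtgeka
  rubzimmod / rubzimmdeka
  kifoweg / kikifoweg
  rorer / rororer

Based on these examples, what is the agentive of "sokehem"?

sosokehem

formug and furihtog both end in -g yet inflect differently (foerrmug, furihtgeka), so the final letter is not what conditions the rule; the last vowel is.
"sokehem" has last vowel 'e'. The stems whose last vowel is 'e' (kifoweg → kikifoweg, rorer → rororer) repeat the first consonant+vowel as a prefix.
So sokehem → sosokehem.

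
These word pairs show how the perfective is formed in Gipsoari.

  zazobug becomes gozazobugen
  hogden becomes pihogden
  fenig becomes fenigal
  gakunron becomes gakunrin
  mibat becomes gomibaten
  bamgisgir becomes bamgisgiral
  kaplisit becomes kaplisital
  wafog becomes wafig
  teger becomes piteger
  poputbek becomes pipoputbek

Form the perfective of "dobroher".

wafog and fenig both end in -g yet inflect differently (wafig, fenigal), so the final letter is not what conditions the rule; the last vowel is.
"dobroher" has last vowel 'e'. The stems whose last vowel is 'e' (poputbek → pipoputbek, hogden → pihogden, teger → piteger) add the prefix pi-.
The other patterns: stems whose last vowel is 'o' change the last vowel to 'i'; stems whose last vowel is 'i' add -al; stems whose last vowel is 'a' or 'u' add go- … -en around the stem.
So dobroher → pidobroher.

pidobroher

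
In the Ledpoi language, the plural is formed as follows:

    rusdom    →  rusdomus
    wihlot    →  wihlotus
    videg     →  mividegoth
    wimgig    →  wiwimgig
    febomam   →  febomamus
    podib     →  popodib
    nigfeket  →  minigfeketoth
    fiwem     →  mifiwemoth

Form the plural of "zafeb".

"zafeb" has last vowel 'e'. The stems whose last vowel is 'e' (nigfeket → minigfeketoth, fiwem → mifiwemoth, videg → mividegoth) add mi- … -oth around the stem.
So zafeb → mizafeboth.

mizafeboth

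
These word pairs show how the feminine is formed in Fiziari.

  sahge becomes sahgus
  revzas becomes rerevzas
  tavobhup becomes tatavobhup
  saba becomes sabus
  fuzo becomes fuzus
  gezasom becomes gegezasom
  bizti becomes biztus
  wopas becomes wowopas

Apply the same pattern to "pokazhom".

gezasom and fuzo both have last vowel 'o' yet inflect differently (gegezasom, fuzus), so the last vowel is not what conditions the rule; whether the stem ends in a vowel or a consonant is.
"pokazhom" ends in a consonant. The stems ending in a consonant (tavobhup → tatavobhup, gezasom → gegezasom, wopas → wowopas) repeat the first consonant+vowel as a prefix.
The other pattern: stems ending in a vowel drop the final letter and add -us.
So pokazhom → popokazhom.

popokazhom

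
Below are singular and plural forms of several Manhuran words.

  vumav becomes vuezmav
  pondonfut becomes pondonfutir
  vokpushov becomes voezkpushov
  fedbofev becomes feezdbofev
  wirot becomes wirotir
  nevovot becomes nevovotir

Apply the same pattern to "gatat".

vokpushov and wirot both have last vowel 'o' yet inflect differently (voezkpushov, wirotir), so the last vowel is not what conditions the rule; the final letter is.
"gatat" ends in -t. The stems ending in -t (wirot → wirotir, nevovot → nevovotir, pondonfut → pondonfutir) add -ir.
The other pattern: stems ending in -v insert -ez- after the first vowel.
So gatat → gatatir.

gatatir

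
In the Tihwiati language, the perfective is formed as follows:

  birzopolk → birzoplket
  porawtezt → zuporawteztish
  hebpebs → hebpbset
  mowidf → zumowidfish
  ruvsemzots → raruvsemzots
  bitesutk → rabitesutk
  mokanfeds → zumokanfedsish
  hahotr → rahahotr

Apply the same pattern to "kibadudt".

"kibadudt" has second-to-last letter 'd'. The stems whose second-to-last letter is 'd' (mokanfeds → zumokanfedsish, mowidf → zumowidfish) add zu- … -ish around the stem.
So kibadudt → zukibadudtish.

zukibadudtish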